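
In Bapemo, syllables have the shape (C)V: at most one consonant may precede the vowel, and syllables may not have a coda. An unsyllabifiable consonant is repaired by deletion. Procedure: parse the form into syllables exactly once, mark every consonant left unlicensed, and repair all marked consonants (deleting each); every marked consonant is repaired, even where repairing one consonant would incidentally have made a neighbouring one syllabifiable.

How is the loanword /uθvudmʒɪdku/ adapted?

Under (C)V, the unsyllabifiable consonants are /θ/, /d/, /m/, /d/ (no codas are permitted; onsets are limited to one consonant).
Each unlicensed consonant is deleted: /θ/, /d/, /m/, /d/.

uvuʒɪku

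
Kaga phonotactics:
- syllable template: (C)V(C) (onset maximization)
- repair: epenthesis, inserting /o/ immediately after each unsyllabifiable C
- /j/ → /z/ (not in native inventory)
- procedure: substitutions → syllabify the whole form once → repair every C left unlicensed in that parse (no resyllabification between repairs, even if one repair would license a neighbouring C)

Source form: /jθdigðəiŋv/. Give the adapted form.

zoθodigðəiŋvo

Substitution: /j/ → /z/, giving /zθdigðəiŋv/.
Syllabifying with onset maximization leaves /z/, /θ/, /v/ stranded (at most one coda consonant is licensed; onsets are limited to one consonant).
Epenthesis after each stranded consonant: /z/ → /zo/, /θ/ → /θo/, /v/ → /vo/.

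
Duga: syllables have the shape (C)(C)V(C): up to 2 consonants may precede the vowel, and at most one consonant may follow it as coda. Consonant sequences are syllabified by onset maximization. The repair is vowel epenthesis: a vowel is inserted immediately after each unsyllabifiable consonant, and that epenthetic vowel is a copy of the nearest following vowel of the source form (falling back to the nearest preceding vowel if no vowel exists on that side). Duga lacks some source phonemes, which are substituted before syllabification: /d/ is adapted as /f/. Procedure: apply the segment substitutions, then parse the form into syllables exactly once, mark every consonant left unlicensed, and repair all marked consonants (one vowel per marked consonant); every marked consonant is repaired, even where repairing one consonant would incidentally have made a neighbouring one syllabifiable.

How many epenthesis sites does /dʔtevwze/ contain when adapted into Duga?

1

After substitution the input is /fʔtevwze/.
The unsyllabifiable consonants are /f/; each receives one epenthetic vowel.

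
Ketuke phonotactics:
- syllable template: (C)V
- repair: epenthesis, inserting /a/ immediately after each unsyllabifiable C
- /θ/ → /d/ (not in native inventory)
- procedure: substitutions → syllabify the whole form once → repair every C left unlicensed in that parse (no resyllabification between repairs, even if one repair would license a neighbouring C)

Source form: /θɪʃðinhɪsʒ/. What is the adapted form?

dɪʃaðinahɪsaʒa

Substitution: /θ/ → /d/, giving /dɪʃðinhɪsʒ/.
Under (C)V, the unsyllabifiable consonants are /ʃ/, /n/, /s/, /ʒ/ (no codas are permitted; onsets are limited to one consonant).
Each unlicensed consonant becomes the onset of a new syllable: /ʃ/ → /ʃa/, /n/ → /na/, /s/ → /sa/, /ʒ/ → /ʒa/.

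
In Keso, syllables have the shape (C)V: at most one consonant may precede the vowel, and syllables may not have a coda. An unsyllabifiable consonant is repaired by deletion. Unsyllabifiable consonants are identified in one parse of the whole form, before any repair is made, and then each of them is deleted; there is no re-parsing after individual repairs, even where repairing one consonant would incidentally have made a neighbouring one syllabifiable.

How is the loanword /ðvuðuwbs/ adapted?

The consonants /ð/, /w/, /b/, /s/ cannot be parsed into a legal (C)V syllable (no codas are permitted; onsets are limited to one consonant).
Deleting the stranded consonants removes /ð/, /w/, /b/, /s/.

vuðu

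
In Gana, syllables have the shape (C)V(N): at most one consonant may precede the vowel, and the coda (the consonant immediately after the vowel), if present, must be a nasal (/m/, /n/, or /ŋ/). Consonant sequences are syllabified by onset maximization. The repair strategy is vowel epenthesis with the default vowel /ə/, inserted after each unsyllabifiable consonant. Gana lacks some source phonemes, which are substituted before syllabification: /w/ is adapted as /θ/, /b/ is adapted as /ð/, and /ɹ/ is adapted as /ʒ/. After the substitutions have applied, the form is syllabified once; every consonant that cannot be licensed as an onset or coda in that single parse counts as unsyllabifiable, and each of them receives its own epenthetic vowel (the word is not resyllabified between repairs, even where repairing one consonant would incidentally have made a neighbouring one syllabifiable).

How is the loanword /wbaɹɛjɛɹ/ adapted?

θəðaʒɛjɛʒə

Substitution: /w/ → /θ/, /b/ → /ð/, /ɹ/ → /ʒ/, giving /θðaʒɛjɛʒ/.
Under (C)V(N), the unsyllabifiable consonants are /θ/, /ʒ/ (only a nasal (/m/, /n/, or /ŋ/) is licensed in coda position; onsets are limited to one consonant).
Epenthesis after each stranded consonant: /θ/ → /θə/, /ʒ/ → /ʒə/.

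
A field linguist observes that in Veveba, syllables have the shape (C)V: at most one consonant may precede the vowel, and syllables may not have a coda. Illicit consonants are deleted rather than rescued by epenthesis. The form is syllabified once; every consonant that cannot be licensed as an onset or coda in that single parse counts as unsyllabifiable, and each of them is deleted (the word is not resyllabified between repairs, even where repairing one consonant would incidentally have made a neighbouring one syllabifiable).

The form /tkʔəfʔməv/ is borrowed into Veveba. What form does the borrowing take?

ʔəmə

The consonants /t/, /k/, /f/, /ʔ/, /v/ cannot be parsed into a legal (C)V syllable (no codas are permitted; onsets are limited to one consonant).
Deletion applies to /t/, /k/, /f/, /ʔ/, /v/.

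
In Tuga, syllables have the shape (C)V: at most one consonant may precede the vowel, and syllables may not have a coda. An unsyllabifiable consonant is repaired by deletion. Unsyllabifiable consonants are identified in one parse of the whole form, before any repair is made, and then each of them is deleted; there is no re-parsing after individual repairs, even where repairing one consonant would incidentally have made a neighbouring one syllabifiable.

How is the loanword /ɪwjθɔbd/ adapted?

ɪθɔ

Under (C)V, the unsyllabifiable consonants are /w/, /j/, /b/, /d/ (no codas are permitted; onsets are limited to one consonant).
Deletion applies to /w/, /j/, /b/, /d/.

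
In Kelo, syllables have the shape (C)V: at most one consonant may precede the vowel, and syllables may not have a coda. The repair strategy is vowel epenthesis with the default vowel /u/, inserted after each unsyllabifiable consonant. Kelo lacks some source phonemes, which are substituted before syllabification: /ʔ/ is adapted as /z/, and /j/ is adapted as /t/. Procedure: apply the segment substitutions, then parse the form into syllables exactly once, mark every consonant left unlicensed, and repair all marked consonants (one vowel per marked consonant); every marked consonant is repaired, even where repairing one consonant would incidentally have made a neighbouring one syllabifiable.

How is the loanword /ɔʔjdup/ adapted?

ɔzutudupu

Substitution: /ʔ/ → /z/, /j/ → /t/, giving /ɔztdup/.
Syllabifying with onset maximization leaves /z/, /t/, /p/ stranded (no codas are permitted; onsets are limited to one consonant).
Epenthesis after each stranded consonant: /z/ → /zu/, /t/ → /tu/, /p/ → /pu/.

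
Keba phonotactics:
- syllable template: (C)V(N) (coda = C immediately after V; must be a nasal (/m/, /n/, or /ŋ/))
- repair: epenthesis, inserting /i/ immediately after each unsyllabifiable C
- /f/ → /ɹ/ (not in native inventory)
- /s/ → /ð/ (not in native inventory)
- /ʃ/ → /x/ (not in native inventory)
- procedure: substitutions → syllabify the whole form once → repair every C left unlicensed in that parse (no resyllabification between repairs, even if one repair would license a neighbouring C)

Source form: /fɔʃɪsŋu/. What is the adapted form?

ɹɔxɪðiŋu

Substitution: /f/ → /ɹ/, /ʃ/ → /x/, /s/ → /ð/, giving /ɹɔxɪðŋu/.
The consonants /ð/ cannot be parsed into a legal (C)V(N) syllable (only a nasal (/m/, /n/, or /ŋ/) is licensed in coda position; onsets are limited to one consonant).
Inserting the epenthetic vowel yields /ð/ → /ði/.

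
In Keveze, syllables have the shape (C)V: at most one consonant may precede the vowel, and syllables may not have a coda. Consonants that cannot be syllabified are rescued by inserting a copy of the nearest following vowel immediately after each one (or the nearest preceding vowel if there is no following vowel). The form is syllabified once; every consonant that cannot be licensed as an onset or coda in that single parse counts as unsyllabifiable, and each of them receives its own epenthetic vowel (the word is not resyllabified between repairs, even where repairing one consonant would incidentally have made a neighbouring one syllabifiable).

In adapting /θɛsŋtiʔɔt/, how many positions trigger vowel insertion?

The unsyllabifiable consonants are /s/, /ŋ/, /t/; each receives one epenthetic vowel.

3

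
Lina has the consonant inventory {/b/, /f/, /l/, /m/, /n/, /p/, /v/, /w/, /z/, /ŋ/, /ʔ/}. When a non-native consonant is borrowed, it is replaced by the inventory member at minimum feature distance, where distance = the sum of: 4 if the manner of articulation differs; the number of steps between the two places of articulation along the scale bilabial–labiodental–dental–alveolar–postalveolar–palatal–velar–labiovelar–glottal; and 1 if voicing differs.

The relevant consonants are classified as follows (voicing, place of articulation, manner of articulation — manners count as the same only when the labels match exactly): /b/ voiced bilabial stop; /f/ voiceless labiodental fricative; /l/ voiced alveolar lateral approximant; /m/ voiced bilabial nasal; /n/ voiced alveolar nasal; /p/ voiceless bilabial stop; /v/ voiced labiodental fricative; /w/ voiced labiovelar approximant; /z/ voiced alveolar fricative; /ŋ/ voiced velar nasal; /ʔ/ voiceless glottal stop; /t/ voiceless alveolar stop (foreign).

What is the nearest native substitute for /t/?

p

/p/ is closest: same manner (stop), place distance 3 (alveolar→bilabial), same voicing; total 3. Next closest is /b/ at distance 4.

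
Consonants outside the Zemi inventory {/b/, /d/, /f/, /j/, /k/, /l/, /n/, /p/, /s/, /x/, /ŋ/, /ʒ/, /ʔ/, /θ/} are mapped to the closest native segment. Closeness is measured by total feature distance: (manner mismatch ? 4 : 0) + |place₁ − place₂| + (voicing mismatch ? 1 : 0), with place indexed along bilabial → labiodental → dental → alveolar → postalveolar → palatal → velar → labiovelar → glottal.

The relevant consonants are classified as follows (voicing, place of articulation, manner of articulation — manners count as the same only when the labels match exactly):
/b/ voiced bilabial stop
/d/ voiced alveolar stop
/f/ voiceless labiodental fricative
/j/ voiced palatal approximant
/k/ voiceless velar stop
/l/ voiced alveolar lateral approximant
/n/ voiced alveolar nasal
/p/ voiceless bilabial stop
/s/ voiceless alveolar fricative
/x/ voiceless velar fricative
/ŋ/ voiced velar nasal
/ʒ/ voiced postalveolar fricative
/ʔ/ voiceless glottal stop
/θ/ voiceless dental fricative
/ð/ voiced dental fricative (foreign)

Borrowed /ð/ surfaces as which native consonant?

θ

/θ/ is closest: same manner (fricative), place distance 0 (dental→dental), voicing differs (+1); total 1. Next closest is /f/ at distance 2.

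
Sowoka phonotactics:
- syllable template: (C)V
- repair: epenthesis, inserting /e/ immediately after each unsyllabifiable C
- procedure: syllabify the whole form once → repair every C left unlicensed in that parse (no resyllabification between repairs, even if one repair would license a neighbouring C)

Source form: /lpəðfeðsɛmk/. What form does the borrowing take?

Under (C)V, the unsyllabifiable consonants are /l/, /ð/, /ð/, /m/, /k/ (no codas are permitted; onsets are limited to one consonant).
Each unlicensed consonant becomes the onset of a new syllable: /l/ → /le/, /ð/ → /ðe/, /ð/ → /ðe/, /m/ → /me/, /k/ → /ke/.

lepəðefeðesɛmeke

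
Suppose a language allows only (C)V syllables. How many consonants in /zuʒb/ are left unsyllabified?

Syllabifying with onset maximization leaves /ʒ/, /b/ stranded (no codas are permitted; onsets are limited to one consonant).

2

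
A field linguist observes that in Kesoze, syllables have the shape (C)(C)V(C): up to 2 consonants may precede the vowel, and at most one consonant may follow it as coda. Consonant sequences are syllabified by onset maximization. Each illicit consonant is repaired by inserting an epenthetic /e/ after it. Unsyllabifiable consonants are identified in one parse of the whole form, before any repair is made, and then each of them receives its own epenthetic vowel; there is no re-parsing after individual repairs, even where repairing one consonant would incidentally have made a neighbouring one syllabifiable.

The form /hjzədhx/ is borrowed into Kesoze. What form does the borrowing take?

Under (C)(C)V(C), the unsyllabifiable consonants are /h/, /h/, /x/ (at most one coda consonant is licensed; onsets may contain at most 2 consonants).
Epenthesis after each stranded consonant: /h/ → /he/, /h/ → /he/, /x/ → /xe/.

hejzədhexe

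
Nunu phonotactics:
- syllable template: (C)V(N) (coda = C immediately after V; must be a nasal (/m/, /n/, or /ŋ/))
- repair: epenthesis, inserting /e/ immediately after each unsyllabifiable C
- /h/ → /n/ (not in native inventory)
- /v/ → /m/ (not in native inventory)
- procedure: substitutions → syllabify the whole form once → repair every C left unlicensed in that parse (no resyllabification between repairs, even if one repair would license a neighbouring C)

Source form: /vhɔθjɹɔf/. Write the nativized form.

menɔθejeɹɔfe

Substitution: /v/ → /m/, /h/ → /n/, giving /mnɔθjɹɔf/.
Syllabifying with onset maximization leaves /m/, /θ/, /j/, /f/ stranded (only a nasal (/m/, /n/, or /ŋ/) is licensed in coda position; onsets are limited to one consonant).
Epenthesis after each stranded consonant: /m/ → /me/, /θ/ → /θe/, /j/ → /je/, /f/ → /fe/.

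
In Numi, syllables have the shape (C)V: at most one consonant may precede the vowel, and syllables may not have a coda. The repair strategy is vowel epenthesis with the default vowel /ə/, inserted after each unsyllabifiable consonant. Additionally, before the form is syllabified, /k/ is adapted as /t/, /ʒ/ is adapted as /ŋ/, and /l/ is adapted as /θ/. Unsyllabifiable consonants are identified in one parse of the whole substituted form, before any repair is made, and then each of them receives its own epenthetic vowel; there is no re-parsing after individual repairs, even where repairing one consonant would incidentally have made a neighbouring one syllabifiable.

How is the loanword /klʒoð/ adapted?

təθəŋoðə

Substitution: /k/ → /t/, /l/ → /θ/, /ʒ/ → /ŋ/, giving /tθŋoð/.
Syllabifying with onset maximization leaves /t/, /θ/, /ð/ stranded (no codas are permitted; onsets are limited to one consonant).
Inserting the epenthetic vowel yields /t/ → /tə/, /θ/ → /θə/, /ð/ → /ðə/.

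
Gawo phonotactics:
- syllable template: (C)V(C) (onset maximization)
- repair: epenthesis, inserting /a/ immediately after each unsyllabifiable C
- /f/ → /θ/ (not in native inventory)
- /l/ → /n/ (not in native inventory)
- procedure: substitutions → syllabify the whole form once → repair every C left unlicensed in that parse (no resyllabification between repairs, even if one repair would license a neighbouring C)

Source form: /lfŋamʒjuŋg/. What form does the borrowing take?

naθaŋamʒajuŋga

Substitution: /l/ → /n/, /f/ → /θ/, giving /nθŋamʒjuŋg/.
Syllabifying with onset maximization leaves /n/, /θ/, /ʒ/, /g/ stranded (at most one coda consonant is licensed; onsets are limited to one consonant).
Inserting the epenthetic vowel yields /n/ → /na/, /θ/ → /θa/, /ʒ/ → /ʒa/, /g/ → /ga/.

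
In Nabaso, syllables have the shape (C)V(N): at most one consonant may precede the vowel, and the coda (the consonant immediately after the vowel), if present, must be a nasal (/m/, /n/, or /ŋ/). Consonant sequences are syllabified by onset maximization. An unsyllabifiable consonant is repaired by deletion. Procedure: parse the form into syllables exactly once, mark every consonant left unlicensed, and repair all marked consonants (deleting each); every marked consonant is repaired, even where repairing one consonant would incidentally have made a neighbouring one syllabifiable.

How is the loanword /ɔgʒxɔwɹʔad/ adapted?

ɔxɔʔa

Under (C)V(N), the unsyllabifiable consonants are /g/, /ʒ/, /w/, /ɹ/, /d/ (only a nasal (/m/, /n/, or /ŋ/) is licensed in coda position; onsets are limited to one consonant).
Each unlicensed consonant is deleted: /g/, /ʒ/, /w/, /ɹ/, /d/.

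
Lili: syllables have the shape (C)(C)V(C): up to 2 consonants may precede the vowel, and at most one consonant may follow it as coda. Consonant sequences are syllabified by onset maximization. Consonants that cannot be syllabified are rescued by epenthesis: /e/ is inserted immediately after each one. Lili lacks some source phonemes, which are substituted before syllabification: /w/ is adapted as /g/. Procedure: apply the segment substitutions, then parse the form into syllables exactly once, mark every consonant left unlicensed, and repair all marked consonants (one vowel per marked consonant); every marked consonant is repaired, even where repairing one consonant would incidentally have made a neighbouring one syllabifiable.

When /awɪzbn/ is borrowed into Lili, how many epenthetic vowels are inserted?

After substitution the input is /agɪzbn/.
The unsyllabifiable consonants are /b/, /n/; each receives one epenthetic vowel.

2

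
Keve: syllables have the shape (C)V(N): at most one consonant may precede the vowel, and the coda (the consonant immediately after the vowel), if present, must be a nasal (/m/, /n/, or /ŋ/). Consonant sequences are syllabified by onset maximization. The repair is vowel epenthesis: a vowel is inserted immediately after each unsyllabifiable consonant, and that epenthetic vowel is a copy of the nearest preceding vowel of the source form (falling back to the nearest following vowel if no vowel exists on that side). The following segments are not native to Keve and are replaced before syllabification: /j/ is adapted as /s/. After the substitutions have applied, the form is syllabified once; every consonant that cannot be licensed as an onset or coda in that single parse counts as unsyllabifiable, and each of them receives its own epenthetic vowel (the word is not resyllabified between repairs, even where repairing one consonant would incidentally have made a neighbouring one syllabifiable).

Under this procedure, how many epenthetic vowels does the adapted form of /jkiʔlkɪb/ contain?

After substitution the input is /skiʔlkɪb/.
The unsyllabifiable consonants are /s/, /ʔ/, /l/, /b/; each receives one epenthetic vowel.

4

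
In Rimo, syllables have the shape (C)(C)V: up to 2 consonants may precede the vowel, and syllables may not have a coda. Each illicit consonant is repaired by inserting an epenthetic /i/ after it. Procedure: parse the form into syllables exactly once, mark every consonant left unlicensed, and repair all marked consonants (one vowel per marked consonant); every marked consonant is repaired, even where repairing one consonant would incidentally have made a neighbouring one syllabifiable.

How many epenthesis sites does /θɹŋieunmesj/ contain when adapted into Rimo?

3

The unsyllabifiable consonants are /θ/, /s/, /j/; each receives one epenthetic vowel.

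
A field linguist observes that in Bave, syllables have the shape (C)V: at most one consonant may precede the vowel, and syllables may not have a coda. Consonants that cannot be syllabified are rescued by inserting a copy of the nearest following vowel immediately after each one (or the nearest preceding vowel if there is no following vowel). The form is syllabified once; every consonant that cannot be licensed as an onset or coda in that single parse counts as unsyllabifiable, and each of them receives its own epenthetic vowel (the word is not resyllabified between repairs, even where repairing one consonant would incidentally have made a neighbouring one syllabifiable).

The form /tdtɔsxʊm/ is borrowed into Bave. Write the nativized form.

Under (C)V, the unsyllabifiable consonants are /t/, /d/, /s/, /m/ (no codas are permitted; onsets are limited to one consonant).
Epenthesis after each stranded consonant: /t/ → /tɔ/, /d/ → /dɔ/, /s/ → /sʊ/, /m/ → /mʊ/.

tɔdɔtɔsʊxʊmʊ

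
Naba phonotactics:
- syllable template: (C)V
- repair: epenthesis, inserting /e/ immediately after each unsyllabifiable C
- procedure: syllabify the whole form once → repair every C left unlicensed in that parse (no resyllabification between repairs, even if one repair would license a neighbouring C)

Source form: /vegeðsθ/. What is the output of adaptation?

vegeðeseθe

Under (C)V, the unsyllabifiable consonants are /ð/, /s/, /θ/ (no codas are permitted; onsets are limited to one consonant).
Inserting the epenthetic vowel yields /ð/ → /ðe/, /s/ → /se/, /θ/ → /θe/.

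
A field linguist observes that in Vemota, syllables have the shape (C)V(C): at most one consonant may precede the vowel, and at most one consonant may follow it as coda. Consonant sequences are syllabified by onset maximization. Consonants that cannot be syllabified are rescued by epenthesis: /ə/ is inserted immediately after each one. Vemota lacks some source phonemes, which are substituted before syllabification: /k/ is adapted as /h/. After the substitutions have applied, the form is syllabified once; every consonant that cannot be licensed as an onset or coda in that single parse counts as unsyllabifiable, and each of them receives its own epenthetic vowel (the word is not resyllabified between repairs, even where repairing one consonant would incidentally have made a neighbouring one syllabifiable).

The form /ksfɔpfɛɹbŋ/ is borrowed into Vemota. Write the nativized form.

həsəfɔpfɛɹbəŋə

Substitution: /k/ → /h/, giving /hsfɔpfɛɹbŋ/.
The consonants /h/, /s/, /b/, /ŋ/ cannot be parsed into a legal (C)V(C) syllable (at most one coda consonant is licensed; onsets are limited to one consonant).
Inserting the epenthetic vowel yields /h/ → /hə/, /s/ → /sə/, /b/ → /bə/, /ŋ/ → /ŋə/.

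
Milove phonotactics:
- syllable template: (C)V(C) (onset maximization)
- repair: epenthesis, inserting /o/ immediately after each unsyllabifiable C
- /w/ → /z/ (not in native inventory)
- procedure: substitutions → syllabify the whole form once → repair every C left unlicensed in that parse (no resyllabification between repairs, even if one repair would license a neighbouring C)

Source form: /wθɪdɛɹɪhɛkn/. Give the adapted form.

Substitution: /w/ → /z/, giving /zθɪdɛɹɪhɛkn/.
The consonants /z/, /n/ cannot be parsed into a legal (C)V(C) syllable (at most one coda consonant is licensed; onsets are limited to one consonant).
Each unlicensed consonant becomes the onset of a new syllable: /z/ → /zo/, /n/ → /no/.

zoθɪdɛɹɪhɛkno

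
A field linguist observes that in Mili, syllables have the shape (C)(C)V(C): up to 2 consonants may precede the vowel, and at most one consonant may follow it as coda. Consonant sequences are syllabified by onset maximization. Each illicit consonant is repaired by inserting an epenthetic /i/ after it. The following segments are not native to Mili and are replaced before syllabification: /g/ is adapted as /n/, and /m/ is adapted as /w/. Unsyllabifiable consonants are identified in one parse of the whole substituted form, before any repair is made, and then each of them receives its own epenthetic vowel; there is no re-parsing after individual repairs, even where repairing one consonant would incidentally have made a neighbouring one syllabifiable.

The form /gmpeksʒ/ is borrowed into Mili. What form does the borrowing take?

Substitution: /g/ → /n/, /m/ → /w/, giving /nwpeksʒ/.
The consonants /n/, /s/, /ʒ/ cannot be parsed into a legal (C)(C)V(C) syllable (at most one coda consonant is licensed; onsets may contain at most 2 consonants).
Each unlicensed consonant becomes the onset of a new syllable: /n/ → /ni/, /s/ → /si/, /ʒ/ → /ʒi/.

niwpeksiʒi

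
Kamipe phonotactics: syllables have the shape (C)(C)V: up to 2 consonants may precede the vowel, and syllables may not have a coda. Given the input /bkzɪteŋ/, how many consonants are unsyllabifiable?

2

The consonants /b/, /ŋ/ cannot be parsed into a legal (C)(C)V syllable (no codas are permitted; onsets may contain at most 2 consonants).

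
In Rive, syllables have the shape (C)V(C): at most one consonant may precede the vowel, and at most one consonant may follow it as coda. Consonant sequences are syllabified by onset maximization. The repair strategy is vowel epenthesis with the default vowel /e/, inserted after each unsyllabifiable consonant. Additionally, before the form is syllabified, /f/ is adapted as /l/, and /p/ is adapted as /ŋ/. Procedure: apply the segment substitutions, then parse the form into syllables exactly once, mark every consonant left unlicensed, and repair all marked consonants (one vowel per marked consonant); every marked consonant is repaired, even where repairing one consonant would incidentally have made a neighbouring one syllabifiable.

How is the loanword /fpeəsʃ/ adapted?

Substitution: /f/ → /l/, /p/ → /ŋ/, giving /lŋeəsʃ/.
Under (C)V(C), the unsyllabifiable consonants are /l/, /ʃ/ (at most one coda consonant is licensed; onsets are limited to one consonant).
Each unlicensed consonant becomes the onset of a new syllable: /l/ → /le/, /ʃ/ → /ʃe/.

leŋeəsʃe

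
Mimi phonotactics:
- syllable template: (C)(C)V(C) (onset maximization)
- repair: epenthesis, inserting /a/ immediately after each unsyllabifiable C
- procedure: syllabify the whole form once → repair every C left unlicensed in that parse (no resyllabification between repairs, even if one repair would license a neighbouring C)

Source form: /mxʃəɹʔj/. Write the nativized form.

Syllabifying with onset maximization leaves /m/, /ʔ/, /j/ stranded (at most one coda consonant is licensed; onsets may contain at most 2 consonants).
Inserting the epenthetic vowel yields /m/ → /ma/, /ʔ/ → /ʔa/, /j/ → /ja/.

maxʃəɹʔaja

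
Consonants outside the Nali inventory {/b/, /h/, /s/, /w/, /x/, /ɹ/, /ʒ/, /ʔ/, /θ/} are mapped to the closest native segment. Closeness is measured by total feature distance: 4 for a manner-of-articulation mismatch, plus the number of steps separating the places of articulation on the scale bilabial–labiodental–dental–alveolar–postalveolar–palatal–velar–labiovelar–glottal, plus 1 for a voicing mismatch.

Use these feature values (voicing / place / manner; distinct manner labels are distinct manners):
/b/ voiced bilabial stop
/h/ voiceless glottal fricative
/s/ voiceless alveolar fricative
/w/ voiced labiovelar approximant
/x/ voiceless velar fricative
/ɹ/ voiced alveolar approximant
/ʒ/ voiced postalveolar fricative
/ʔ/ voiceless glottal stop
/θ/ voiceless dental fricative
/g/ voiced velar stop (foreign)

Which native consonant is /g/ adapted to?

/ʔ/ is closest: same manner (stop), place distance 2 (velar→glottal), voicing differs (+1); total 3. Next closest is /w/ at distance 5.

ʔ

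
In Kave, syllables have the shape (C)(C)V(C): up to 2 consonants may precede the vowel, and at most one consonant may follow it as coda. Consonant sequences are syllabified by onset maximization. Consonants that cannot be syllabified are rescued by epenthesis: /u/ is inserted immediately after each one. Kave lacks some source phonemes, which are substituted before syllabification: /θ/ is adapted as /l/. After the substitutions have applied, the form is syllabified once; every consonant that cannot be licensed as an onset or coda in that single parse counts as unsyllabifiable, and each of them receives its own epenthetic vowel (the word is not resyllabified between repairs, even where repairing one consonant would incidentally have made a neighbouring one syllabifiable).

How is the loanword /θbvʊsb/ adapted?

Substitution: /θ/ → /l/, giving /lbvʊsb/.
Under (C)(C)V(C), the unsyllabifiable consonants are /l/, /b/ (at most one coda consonant is licensed; onsets may contain at most 2 consonants).
Epenthesis after each stranded consonant: /l/ → /lu/, /b/ → /bu/.

lubvʊsbu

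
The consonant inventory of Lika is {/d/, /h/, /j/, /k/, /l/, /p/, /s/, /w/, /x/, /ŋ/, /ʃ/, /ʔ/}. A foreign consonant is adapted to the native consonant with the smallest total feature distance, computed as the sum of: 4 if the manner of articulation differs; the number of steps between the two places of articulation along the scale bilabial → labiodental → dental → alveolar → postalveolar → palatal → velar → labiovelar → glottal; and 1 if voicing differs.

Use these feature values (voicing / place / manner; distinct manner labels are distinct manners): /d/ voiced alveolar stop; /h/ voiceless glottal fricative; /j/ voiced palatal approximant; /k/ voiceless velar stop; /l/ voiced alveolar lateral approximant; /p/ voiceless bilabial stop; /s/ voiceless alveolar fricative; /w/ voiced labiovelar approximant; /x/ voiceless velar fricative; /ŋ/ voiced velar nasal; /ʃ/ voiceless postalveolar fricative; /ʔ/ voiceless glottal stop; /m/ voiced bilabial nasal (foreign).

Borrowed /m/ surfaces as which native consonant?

/p/ is closest: manner differs (nasal→stop, +4), place distance 0 (bilabial→bilabial), voicing differs (+1); total 5. Next closest is /ŋ/ at distance 6.

p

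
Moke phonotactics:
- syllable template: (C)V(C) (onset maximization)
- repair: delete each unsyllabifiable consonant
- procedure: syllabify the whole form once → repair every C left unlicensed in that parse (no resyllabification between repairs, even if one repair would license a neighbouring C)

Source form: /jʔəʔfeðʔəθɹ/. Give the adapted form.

The consonants /j/, /ɹ/ cannot be parsed into a legal (C)V(C) syllable (at most one coda consonant is licensed; onsets are limited to one consonant).
Each unlicensed consonant is deleted: /j/, /ɹ/.

ʔəʔfeðʔəθ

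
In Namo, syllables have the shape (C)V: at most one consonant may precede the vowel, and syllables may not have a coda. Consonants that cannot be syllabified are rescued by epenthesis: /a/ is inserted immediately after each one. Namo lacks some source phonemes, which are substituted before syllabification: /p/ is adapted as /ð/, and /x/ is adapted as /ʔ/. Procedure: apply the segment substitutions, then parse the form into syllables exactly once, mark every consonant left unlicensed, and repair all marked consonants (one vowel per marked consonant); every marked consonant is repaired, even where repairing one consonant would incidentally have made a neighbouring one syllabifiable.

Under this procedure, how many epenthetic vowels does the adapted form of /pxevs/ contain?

After substitution the input is /ðʔevs/.
The unsyllabifiable consonants are /ð/, /v/, /s/; each receives one epenthetic vowel.

3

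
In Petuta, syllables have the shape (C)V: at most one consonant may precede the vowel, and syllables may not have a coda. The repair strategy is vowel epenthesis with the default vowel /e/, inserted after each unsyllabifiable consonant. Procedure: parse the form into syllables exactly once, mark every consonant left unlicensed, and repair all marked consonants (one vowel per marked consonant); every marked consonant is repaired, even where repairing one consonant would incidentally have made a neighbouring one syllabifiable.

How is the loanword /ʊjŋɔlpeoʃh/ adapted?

Syllabifying with onset maximization leaves /j/, /l/, /ʃ/, /h/ stranded (no codas are permitted; onsets are limited to one consonant).
Epenthesis after each stranded consonant: /j/ → /je/, /l/ → /le/, /ʃ/ → /ʃe/, /h/ → /he/.

ʊjeŋɔlepeoʃehe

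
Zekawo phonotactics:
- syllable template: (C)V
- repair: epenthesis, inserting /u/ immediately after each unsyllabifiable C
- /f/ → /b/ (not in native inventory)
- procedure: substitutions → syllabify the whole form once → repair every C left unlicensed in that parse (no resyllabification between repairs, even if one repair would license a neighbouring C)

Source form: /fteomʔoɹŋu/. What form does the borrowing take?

Substitution: /f/ → /b/, giving /bteomʔoɹŋu/.
Under (C)V, the unsyllabifiable consonants are /b/, /m/, /ɹ/ (no codas are permitted; onsets are limited to one consonant).
Epenthesis after each stranded consonant: /b/ → /bu/, /m/ → /mu/, /ɹ/ → /ɹu/.

buteomuʔoɹuŋu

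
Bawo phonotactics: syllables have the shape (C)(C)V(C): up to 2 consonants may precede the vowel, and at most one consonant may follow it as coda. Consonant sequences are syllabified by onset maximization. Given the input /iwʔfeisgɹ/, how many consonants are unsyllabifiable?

2

The consonants /g/, /ɹ/ cannot be parsed into a legal (C)(C)V(C) syllable (at most one coda consonant is licensed; onsets may contain at most 2 consonants).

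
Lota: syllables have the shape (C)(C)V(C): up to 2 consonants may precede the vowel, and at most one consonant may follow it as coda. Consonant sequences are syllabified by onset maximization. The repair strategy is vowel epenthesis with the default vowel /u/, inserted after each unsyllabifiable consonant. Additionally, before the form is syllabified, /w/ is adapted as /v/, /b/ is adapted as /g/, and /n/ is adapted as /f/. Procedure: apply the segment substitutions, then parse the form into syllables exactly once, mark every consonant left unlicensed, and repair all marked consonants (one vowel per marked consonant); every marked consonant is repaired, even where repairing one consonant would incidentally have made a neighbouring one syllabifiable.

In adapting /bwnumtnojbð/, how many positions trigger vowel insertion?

After substitution the input is /gvfumtfojgð/.
The unsyllabifiable consonants are /g/, /g/, /ð/; each receives one epenthetic vowel.

3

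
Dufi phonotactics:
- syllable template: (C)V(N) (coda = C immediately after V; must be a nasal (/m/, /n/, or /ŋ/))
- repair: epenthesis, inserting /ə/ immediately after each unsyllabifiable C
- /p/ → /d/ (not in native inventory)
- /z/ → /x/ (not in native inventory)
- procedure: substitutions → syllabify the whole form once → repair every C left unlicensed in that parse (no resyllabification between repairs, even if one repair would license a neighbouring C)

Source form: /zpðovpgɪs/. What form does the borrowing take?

Substitution: /z/ → /x/, /p/ → /d/, giving /xdðovdgɪs/.
Under (C)V(N), the unsyllabifiable consonants are /x/, /d/, /v/, /d/, /s/ (only a nasal (/m/, /n/, or /ŋ/) is licensed in coda position; onsets are limited to one consonant).
Epenthesis after each stranded consonant: /x/ → /xə/, /d/ → /də/, /v/ → /və/, /d/ → /də/, /s/ → /sə/.

xədəðovədəgɪsə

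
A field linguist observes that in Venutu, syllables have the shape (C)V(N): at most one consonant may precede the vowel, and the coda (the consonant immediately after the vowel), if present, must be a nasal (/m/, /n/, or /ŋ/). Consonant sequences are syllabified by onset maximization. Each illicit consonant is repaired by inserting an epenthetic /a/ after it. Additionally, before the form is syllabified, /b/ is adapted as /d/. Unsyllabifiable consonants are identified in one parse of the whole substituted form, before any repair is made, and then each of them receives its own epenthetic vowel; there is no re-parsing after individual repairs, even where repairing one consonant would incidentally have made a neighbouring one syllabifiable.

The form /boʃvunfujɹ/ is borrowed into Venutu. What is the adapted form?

doʃavunfujaɹa

Substitution: /b/ → /d/, giving /doʃvunfujɹ/.
The consonants /ʃ/, /j/, /ɹ/ cannot be parsed into a legal (C)V(N) syllable (only a nasal (/m/, /n/, or /ŋ/) is licensed in coda position; onsets are limited to one consonant).
Inserting the epenthetic vowel yields /ʃ/ → /ʃa/, /j/ → /ja/, /ɹ/ → /ɹa/.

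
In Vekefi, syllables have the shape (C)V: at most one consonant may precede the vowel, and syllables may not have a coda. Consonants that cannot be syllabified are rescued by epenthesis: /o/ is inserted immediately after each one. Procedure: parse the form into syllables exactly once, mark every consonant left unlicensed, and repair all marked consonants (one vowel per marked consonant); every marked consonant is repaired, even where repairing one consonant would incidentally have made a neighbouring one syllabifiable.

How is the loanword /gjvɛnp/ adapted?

gojovɛnopo

Syllabifying with onset maximization leaves /g/, /j/, /n/, /p/ stranded (no codas are permitted; onsets are limited to one consonant).
Inserting the epenthetic vowel yields /g/ → /go/, /j/ → /jo/, /n/ → /no/, /p/ → /po/.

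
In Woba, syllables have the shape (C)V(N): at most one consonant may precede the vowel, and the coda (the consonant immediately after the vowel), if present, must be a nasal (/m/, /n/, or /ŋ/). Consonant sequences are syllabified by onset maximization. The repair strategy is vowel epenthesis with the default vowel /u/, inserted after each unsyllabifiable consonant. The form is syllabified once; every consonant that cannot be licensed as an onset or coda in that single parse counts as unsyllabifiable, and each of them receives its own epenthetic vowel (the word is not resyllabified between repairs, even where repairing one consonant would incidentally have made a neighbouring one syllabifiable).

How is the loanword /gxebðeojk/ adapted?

guxebuðeojuku

Under (C)V(N), the unsyllabifiable consonants are /g/, /b/, /j/, /k/ (only a nasal (/m/, /n/, or /ŋ/) is licensed in coda position; onsets are limited to one consonant).
Each unlicensed consonant becomes the onset of a new syllable: /g/ → /gu/, /b/ → /bu/, /j/ → /ju/, /k/ → /ku/.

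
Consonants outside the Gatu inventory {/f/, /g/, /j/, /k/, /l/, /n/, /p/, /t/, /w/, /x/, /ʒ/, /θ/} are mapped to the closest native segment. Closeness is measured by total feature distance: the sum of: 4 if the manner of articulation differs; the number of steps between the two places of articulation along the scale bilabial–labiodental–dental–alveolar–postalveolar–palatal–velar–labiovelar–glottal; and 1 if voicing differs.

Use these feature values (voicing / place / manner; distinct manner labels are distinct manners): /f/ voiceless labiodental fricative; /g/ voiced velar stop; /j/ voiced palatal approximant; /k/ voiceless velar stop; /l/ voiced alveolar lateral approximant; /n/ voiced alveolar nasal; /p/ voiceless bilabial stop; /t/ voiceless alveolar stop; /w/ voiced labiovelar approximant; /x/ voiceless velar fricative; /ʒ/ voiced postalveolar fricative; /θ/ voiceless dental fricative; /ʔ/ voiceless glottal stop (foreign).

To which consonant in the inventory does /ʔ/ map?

/k/ is closest: same manner (stop), place distance 2 (glottal→velar), same voicing; total 2. Next closest is /g/ at distance 3.

k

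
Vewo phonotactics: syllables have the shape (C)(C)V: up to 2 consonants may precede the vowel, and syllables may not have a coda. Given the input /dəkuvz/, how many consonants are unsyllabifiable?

2

The consonants /v/, /z/ cannot be parsed into a legal (C)(C)V syllable (no codas are permitted; onsets may contain at most 2 consonants).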